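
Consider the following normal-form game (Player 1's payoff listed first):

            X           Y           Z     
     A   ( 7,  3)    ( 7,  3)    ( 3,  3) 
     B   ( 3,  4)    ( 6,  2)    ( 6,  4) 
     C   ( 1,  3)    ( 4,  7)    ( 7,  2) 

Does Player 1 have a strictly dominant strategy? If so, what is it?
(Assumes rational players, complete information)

No strictly dominant strategy exists for Player 1

Work:
A strategy strictly dominates another if it gives a strictly higher payoff against every opponent action. Compare each pair of P1's strategies column-by-column:
  A vs B: [7 vs 3, 7 vs 6, 3 vs 6] → A does not strictly dominate B (column Z: 3 ≤ 6)
  A vs C: [7 vs 1, 7 vs 4, 3 vs 7] → A does not strictly dominate C (column Z: 3 ≤ 7)
  B vs A: [3 vs 7, 6 vs 7, 6 vs 3] → B does not strictly dominate A (column X: 3 ≤ 7)
  B vs C: [3 vs 1, 6 vs 4, 6 vs 7] → B does not strictly dominate C (column Z: 6 ≤ 7)
  C vs A: [1 vs 7, 4 vs 7, 7 vs 3] → C does not strictly dominate A (column X: 1 ≤ 7)
  C vs B: [1 vs 3, 4 vs 6, 7 vs 6] → C does not strictly dominate B (column X: 1 ≤ 3)
No single strategy strictly dominates all others → no strictly dominant strategy.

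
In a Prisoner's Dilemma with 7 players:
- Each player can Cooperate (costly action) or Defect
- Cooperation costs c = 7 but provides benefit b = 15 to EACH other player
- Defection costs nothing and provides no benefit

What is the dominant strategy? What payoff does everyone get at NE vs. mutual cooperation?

Dominant: Defect; NE payoff = 0; Coop payoff = 83

Work:
Defect dominates (saves cost c = 7, benefit to others is external)
NE: All defect → everyone gets 0
If all cooperate: each receives (6)×15 - 7 = 83
Social dilemma: 83 > 0 but NE gives 0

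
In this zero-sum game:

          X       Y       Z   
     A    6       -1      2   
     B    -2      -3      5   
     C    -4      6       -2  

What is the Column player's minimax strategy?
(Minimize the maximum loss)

Column should play Z, value = 5

Work:
Column player minimizes Row's maximum payoff:
Column X: max payoff to Row = 6
Column Y: max payoff to Row = 6
Column Z: max payoff to Row = 5
Minimum is 5, achieved by column Z.
Minimax strategy: Z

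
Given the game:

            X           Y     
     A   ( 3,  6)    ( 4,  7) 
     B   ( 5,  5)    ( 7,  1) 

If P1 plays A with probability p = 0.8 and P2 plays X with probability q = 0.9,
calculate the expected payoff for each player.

E[P1] = 3.52, E[P2] = 5.8

Work:
E[P1] = p·q·π₁(A,X) + p·(1-q)·π₁(A,Y) + (1-p)·q·π₁(B,X) + (1-p)·(1-q)·π₁(B,Y)
= 0.8·0.9·3 + 0.8·0.1·4 + 0.2·0.9·5 + 0.2·0.1·7
= 3.52

E[P2] = 5.8 (similar calculation)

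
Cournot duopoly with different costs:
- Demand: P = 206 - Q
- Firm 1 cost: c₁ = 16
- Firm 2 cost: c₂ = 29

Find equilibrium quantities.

q₁* = 67.67, q₂* = 54.67

Work:
Reaction: q₁ = (206 - 16 - q₂)/2
Reaction: q₂ = (206 - 29 - q₁)/2
Solve simultaneously:
q₁* = (206 - 2×16 + 29)/3 = 67.67
q₂* = (206 - 2×29 + 16)/3 = 54.67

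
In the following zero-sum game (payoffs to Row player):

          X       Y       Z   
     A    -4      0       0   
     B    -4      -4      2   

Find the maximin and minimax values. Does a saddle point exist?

Maximin = -4, Minimax = -4, Saddle: True

Work:
Row minimums: [-4, -4] → maximin = -4
Column maximums: [-4, 0, 2] → minimax = -4
Saddle point exists! Game value = -4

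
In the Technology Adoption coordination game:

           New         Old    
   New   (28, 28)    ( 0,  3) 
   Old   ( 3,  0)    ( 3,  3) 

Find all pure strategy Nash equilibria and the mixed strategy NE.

Pure NE: (New, New) and (Old, Old); Mixed NE: p = 0.1071, q = 0.1071

Work:
Check pure NE:
(New, New): (28, 28) - no unilateral deviation beneficial
(Old, Old): (3, 3) - no unilateral deviation beneficial
Mixed NE: P1 plays New with p = 0.1071, P2 plays New with q = 0.1071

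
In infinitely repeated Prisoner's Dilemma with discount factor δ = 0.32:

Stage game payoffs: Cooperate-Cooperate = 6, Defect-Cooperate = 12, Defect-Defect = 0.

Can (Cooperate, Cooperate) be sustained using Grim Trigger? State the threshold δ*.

δ* = 0.5; since δ = 0.32 < 0.5, cooperation cannot be sustained

Work:
For Grim Trigger:
Cooperate forever: 6/(1-δ)
Defect then punished: 12 + 0·δ/(1-δ)
Need: 6/(1-δ) ≥ 12 + 0·δ/(1-δ)
Solving: δ ≥ (T-R)/(T-P) = (12-6)/(12-0) = 0.5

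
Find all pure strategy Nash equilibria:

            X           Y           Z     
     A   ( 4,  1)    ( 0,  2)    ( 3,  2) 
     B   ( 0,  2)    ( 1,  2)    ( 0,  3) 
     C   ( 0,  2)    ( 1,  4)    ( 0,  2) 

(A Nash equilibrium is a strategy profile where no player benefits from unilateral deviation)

Nash equilibrium: (A, Z), (C, Y)

Work:
Best responses:
  P1 vs X: payoffs [4, 0, 0] → best response A (payoff 4)
  P1 vs Y: payoffs [0, 1, 1] → best response B/C (payoff 1)
  P1 vs Z: payoffs [3, 0, 0] → best response A (payoff 3)
  P2 vs A: payoffs [1, 2, 2] → best response Y/Z (payoff 2)
  P2 vs B: payoffs [2, 2, 3] → best response Z (payoff 3)
  P2 vs C: payoffs [2, 4, 2] → best response Y (payoff 4)
Mutual best responses: (A,Z), (C,Y) → Nash equilibria.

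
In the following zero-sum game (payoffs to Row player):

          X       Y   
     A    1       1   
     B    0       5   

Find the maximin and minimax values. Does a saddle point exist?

Maximin = 1, Minimax = 1, Saddle: True

Work:
Row minimums: [1, 0] → maximin = 1
Column maximums: [1, 5] → minimax = 1
Saddle point exists! Game value = 1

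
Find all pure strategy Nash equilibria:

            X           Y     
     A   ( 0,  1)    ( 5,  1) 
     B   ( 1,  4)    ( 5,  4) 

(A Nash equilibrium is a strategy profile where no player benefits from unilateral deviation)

Nash equilibrium: (A, Y), (B, X), (B, Y)

Work:
Best responses:
  P1 vs X: payoffs [0, 1] → best response B (payoff 1)
  P1 vs Y: payoffs [5, 5] → best response A/B (payoff 5)
  P2 vs A: payoffs [1, 1] → best response X/Y (payoff 1)
  P2 vs B: payoffs [4, 4] → best response X/Y (payoff 4)
Mutual best responses: (A,Y), (B,X), (B,Y) → Nash equilibria.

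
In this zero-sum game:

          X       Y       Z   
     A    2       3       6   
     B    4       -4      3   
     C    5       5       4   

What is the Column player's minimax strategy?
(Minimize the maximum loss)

Column should play X or Y (all achieve the minimum), value = 5

Work:
Column player minimizes Row's maximum payoff:
Column X: max payoff to Row = 5
Column Y: max payoff to Row = 5
Column Z: max payoff to Row = 6
Minimum is 5, achieved by columns X, Y (tied).
Each of X or Y is a minimax strategy.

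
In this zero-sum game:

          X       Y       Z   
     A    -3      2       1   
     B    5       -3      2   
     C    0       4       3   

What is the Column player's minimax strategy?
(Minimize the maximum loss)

Column should play Z, value = 3

Work:
Column player minimizes Row's maximum payoff:
Column X: max payoff to Row = 5
Column Y: max payoff to Row = 4
Column Z: max payoff to Row = 3
Minimum is 3, achieved by column Z.
Minimax strategy: Z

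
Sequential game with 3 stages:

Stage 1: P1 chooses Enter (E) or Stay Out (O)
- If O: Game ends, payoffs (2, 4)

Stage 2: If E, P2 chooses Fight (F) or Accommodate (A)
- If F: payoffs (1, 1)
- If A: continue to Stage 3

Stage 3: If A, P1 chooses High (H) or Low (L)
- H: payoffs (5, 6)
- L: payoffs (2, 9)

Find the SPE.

SPE: (E, A, H); Outcome (5, 6)

Work:
Stage 3: P1 chooses H (5 vs 2)
Stage 2: P2: F->1, A->6 (anticipating H). Choose A
Stage 1: P1: O->2, E->5 (anticipating A, H). Choose E
SPE path: E -> A -> H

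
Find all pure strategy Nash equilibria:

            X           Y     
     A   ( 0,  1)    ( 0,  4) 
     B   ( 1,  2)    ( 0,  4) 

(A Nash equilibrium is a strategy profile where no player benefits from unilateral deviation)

Nash equilibrium: (A, Y), (B, Y)

Work:
Best responses:
  P1 vs X: payoffs [0, 1] → best response B (payoff 1)
  P1 vs Y: payoffs [0, 0] → best response A/B (payoff 0)
  P2 vs A: payoffs [1, 4] → best response Y (payoff 4)
  P2 vs B: payoffs [2, 4] → best response Y (payoff 4)
Mutual best responses: (A,Y), (B,Y) → Nash equilibria.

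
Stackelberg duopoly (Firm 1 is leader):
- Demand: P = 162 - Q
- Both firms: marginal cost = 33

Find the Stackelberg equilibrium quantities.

q₁* (leader) = 64.5, q₂* (follower) = 32.25

Work:
Follower's reaction: q₂ = (a - c - q₁)/2
Leader substitutes: π₁ = q₁·(a - q₁ - (a-c-q₁)/2 - c)
FOC: q₁* = (162 - 33)/2 = 64.50
Then: q₂* = (162 - 33 - 64.5)/2 = 32.25
Leader has first-mover advantage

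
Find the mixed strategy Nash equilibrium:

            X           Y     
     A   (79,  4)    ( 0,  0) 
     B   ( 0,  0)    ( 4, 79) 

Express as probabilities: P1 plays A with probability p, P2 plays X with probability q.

p = 0.9518, q = 0.0482

Work:
Find probabilities that make opponent indifferent:
P2 chooses q to make P1 indifferent between A and B
P1 chooses p to make P2 indifferent between X and Y
Mixed NE: P1 plays (A: 0.9518, B: 0.0482), P2 plays (X: 0.0482, Y: 0.9518)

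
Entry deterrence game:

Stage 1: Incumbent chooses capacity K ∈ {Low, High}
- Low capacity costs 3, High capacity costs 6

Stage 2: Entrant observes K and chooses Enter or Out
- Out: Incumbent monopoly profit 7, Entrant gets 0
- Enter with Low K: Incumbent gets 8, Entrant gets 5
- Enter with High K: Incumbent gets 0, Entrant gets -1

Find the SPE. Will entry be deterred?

SPE: (Low, Enter|Low, Out|High); Entry not deterred. Incumbent net profit = 5, Entrant gets 5

Work:
After Low K: Entrant enters (5 > 0)
After High K: Entrant stays out (-1 < 0)
Incumbent: Low → 8−3=5, High → 7−6=1
Incumbent chooses Low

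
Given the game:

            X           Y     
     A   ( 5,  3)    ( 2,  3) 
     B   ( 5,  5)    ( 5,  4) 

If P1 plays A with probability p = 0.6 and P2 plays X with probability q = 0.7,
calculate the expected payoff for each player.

E[P1] = 4.46, E[P2] = 3.68

Work:
E[P1] = p·q·π₁(A,X) + p·(1-q)·π₁(A,Y) + (1-p)·q·π₁(B,X) + (1-p)·(1-q)·π₁(B,Y)
= 0.6·0.7·5 + 0.6·0.3·2 + 0.4·0.7·5 + 0.4·0.3·5
= 4.46

E[P2] = 3.68 (similar calculation)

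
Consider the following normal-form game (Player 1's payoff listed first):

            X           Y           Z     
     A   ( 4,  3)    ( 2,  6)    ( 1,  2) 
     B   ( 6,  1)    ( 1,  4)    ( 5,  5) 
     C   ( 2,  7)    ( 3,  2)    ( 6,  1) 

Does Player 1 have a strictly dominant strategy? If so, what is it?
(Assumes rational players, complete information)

No strictly dominant strategy exists for Player 1

Work:
A strategy strictly dominates another if it gives a strictly higher payoff against every opponent action. Compare each pair of P1's strategies column-by-column:
  A vs B: [4 vs 6, 2 vs 1, 1 vs 5] → A does not strictly dominate B (column X: 4 ≤ 6)
  A vs C: [4 vs 2, 2 vs 3, 1 vs 6] → A does not strictly dominate C (column Y: 2 ≤ 3)
  B vs A: [6 vs 4, 1 vs 2, 5 vs 1] → B does not strictly dominate A (column Y: 1 ≤ 2)
  B vs C: [6 vs 2, 1 vs 3, 5 vs 6] → B does not strictly dominate C (column Y: 1 ≤ 3)
  C vs A: [2 vs 4, 3 vs 2, 6 vs 1] → C does not strictly dominate A (column X: 2 ≤ 4)
  C vs B: [2 vs 6, 3 vs 1, 6 vs 5] → C does not strictly dominate B (column X: 2 ≤ 6)
No single strategy strictly dominates all others → no strictly dominant strategy.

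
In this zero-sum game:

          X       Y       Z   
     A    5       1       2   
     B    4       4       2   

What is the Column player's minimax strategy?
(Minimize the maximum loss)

Column should play Z, value = 2

Work:
Column player minimizes Row's maximum payoff:
Column X: max payoff to Row = 5
Column Y: max payoff to Row = 4
Column Z: max payoff to Row = 2
Minimum is 2, achieved by column Z.
Minimax strategy: Z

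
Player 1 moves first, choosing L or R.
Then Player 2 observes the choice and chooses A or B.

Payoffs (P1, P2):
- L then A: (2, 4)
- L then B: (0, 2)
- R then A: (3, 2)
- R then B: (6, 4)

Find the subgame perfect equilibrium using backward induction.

P1 plays R, P2 plays A after L and B after R; Payoff (6, 4)

Work:
Backward induction:
After L: P2 chooses A → P1 gets 2
After R: P2 chooses B → P1 gets 6
P1 chooses R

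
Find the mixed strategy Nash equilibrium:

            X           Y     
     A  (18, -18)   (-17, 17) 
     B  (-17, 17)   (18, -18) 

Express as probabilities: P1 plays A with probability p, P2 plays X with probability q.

p = 0.5, q = 0.5

Work:
Find probabilities that make opponent indifferent:
P2 chooses q to make P1 indifferent between A and B
P1 chooses p to make P2 indifferent between X and Y
Mixed NE: P1 plays (A: 0.5, B: 0.5), P2 plays (X: 0.5, Y: 0.5)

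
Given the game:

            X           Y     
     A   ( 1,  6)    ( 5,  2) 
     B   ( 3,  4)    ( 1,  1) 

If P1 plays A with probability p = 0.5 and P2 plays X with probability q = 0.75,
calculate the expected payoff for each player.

E[P1] = 2.25, E[P2] = 4.125

Work:
E[P1] = p·q·π₁(A,X) + p·(1-q)·π₁(A,Y) + (1-p)·q·π₁(B,X) + (1-p)·(1-q)·π₁(B,Y)
= 0.5·0.75·1 + 0.5·0.25·5 + 0.5·0.75·3 + 0.5·0.25·1
= 2.25

E[P2] = 4.125 (similar calculation)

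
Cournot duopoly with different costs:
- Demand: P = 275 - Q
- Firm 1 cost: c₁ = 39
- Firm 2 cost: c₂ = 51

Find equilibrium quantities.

q₁* = 82.67, q₂* = 70.67

Work:
Reaction: q₁ = (275 - 39 - q₂)/2
Reaction: q₂ = (275 - 51 - q₁)/2
Solve simultaneously:
q₁* = (275 - 2×39 + 51)/3 = 82.67
q₂* = (275 - 2×51 + 39)/3 = 70.67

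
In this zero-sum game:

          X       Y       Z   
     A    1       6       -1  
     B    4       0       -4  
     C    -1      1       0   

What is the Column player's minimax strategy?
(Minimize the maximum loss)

Column should play Z, value = 0

Work:
Column player minimizes Row's maximum payoff:
Column X: max payoff to Row = 4
Column Y: max payoff to Row = 6
Column Z: max payoff to Row = 0
Minimum is 0, achieved by column Z.
Minimax strategy: Z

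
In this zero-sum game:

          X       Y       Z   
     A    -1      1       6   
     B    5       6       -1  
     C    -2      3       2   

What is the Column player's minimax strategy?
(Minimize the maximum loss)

Column should play X, value = 5

Work:
Column player minimizes Row's maximum payoff:
Column X: max payoff to Row = 5
Column Y: max payoff to Row = 6
Column Z: max payoff to Row = 6
Minimum is 5, achieved by column X.
Minimax strategy: X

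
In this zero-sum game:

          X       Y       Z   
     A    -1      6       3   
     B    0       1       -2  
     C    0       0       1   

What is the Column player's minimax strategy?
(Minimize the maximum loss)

Column should play X, value = 0

Work:
Column player minimizes Row's maximum payoff:
Column X: max payoff to Row = 0
Column Y: max payoff to Row = 6
Column Z: max payoff to Row = 3
Minimum is 0, achieved by column X.
Minimax strategy: X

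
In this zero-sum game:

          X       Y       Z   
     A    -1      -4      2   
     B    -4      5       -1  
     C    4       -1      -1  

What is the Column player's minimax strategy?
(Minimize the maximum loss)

Column should play Z, value = 2

Work:
Column player minimizes Row's maximum payoff:
Column X: max payoff to Row = 4
Column Y: max payoff to Row = 5
Column Z: max payoff to Row = 2
Minimum is 2, achieved by column Z.
Minimax strategy: Z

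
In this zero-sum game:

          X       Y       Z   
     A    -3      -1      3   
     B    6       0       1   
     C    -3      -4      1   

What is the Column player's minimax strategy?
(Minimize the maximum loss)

Column should play Y, value = 0

Work:
Column player minimizes Row's maximum payoff:
Column X: max payoff to Row = 6
Column Y: max payoff to Row = 0
Column Z: max payoff to Row = 3
Minimum is 0, achieved by column Y.
Minimax strategy: Y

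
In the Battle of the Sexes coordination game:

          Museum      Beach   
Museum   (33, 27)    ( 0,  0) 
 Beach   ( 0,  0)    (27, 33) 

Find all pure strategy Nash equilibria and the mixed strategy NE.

Pure NE: (Museum, Museum) and (Beach, Beach); Mixed NE: p = 0.55, q = 0.45

Work:
Check pure NE:
(Museum, Museum): (33, 27) - no unilateral deviation beneficial
(Beach, Beach): (27, 33) - no unilateral deviation beneficial
Mixed NE: P1 plays Museum with p = 0.55, P2 plays Museum with q = 0.45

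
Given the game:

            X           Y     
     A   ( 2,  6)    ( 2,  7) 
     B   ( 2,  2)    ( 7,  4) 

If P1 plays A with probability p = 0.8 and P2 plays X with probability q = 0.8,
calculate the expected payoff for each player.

E[P1] = 2.2, E[P2] = 5.44

Work:
E[P1] = p·q·π₁(A,X) + p·(1-q)·π₁(A,Y) + (1-p)·q·π₁(B,X) + (1-p)·(1-q)·π₁(B,Y)
= 0.8·0.8·2 + 0.8·0.2·2 + 0.2·0.8·2 + 0.2·0.2·7
= 2.2

E[P2] = 5.44 (similar calculation)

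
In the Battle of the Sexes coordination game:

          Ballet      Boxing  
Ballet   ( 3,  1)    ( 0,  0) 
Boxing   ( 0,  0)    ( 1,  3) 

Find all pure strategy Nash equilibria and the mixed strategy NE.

Pure NE: (Ballet, Ballet) and (Boxing, Boxing); Mixed NE: p = 0.75, q = 0.25

Work:
Check pure NE:
(Ballet, Ballet): (3, 1) - no unilateral deviation beneficial
(Boxing, Boxing): (1, 3) - no unilateral deviation beneficial
Mixed NE: P1 plays Ballet with p = 0.75, P2 plays Ballet with q = 0.25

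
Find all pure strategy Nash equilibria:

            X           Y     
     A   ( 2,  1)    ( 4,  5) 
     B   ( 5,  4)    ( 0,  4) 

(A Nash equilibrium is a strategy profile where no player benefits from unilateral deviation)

Nash equilibrium: (A, Y), (B, X)

Work:
Best responses:
  P1 vs X: payoffs [2, 5] → best response B (payoff 5)
  P1 vs Y: payoffs [4, 0] → best response A (payoff 4)
  P2 vs A: payoffs [1, 5] → best response Y (payoff 5)
  P2 vs B: payoffs [4, 4] → best response X/Y (payoff 4)
Mutual best responses: (A,Y), (B,X) → Nash equilibria.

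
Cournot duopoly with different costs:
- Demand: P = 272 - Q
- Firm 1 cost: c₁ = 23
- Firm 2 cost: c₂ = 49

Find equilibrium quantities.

q₁* = 91.67, q₂* = 65.67

Work:
Reaction: q₁ = (272 - 23 - q₂)/2
Reaction: q₂ = (272 - 49 - q₁)/2
Solve simultaneously:
q₁* = (272 - 2×23 + 49)/3 = 91.67
q₂* = (272 - 2×49 + 23)/3 = 65.67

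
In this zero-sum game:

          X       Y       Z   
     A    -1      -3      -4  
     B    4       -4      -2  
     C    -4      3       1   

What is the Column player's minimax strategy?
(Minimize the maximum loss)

Column should play Z, value = 1

Work:
Column player minimizes Row's maximum payoff:
Column X: max payoff to Row = 4
Column Y: max payoff to Row = 3
Column Z: max payoff to Row = 1
Minimum is 1, achieved by column Z.
Minimax strategy: Z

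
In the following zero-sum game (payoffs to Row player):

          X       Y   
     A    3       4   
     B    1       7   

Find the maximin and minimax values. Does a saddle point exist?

Maximin = 3, Minimax = 3, Saddle: True

Work:
Row minimums: [3, 1] → maximin = 3
Column maximums: [3, 7] → minimax = 3
Saddle point exists! Game value = 3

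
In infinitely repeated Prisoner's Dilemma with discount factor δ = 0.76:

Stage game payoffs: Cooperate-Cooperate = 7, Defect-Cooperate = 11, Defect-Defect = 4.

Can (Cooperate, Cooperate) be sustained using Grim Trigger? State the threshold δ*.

δ* = 0.5714; since δ = 0.76 ≥ 0.5714, cooperation can be sustained

Work:
For Grim Trigger:
Cooperate forever: 7/(1-δ)
Defect then punished: 11 + 4·δ/(1-δ)
Need: 7/(1-δ) ≥ 11 + 4·δ/(1-δ)
Solving: δ ≥ (T-R)/(T-P) = (11-7)/(11-4) = 0.5714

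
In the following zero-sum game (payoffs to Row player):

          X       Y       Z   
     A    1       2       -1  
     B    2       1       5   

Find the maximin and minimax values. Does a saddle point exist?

Maximin = 1, Minimax = 2, Saddle: False

Work:
Row minimums: [-1, 1] → maximin = 1
Column maximums: [2, 2, 5] → minimax = 2
No saddle point (maximin ≠ minimax). Mixed strategy needed.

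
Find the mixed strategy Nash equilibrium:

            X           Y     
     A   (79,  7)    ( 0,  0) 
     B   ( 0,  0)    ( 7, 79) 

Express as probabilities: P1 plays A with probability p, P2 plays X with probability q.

p = 0.9186, q = 0.0814

Work:
Find probabilities that make opponent indifferent:
P2 chooses q to make P1 indifferent between A and B
P1 chooses p to make P2 indifferent between X and Y
Mixed NE: P1 plays (A: 0.9186, B: 0.0814), P2 plays (X: 0.0814, Y: 0.9186)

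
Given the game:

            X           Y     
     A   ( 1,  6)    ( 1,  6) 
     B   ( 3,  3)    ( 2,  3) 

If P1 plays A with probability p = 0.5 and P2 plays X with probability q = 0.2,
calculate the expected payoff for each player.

E[P1] = 1.6, E[P2] = 4.5

Work:
E[P1] = p·q·π₁(A,X) + p·(1-q)·π₁(A,Y) + (1-p)·q·π₁(B,X) + (1-p)·(1-q)·π₁(B,Y)
= 0.5·0.2·1 + 0.5·0.8·1 + 0.5·0.2·3 + 0.5·0.8·2
= 1.6

E[P2] = 4.5 (similar calculation)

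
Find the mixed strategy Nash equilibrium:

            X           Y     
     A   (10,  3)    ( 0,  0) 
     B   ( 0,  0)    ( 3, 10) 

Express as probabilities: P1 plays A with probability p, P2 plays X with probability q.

p = 0.7692, q = 0.2308

Work:
Find probabilities that make opponent indifferent:
P2 chooses q to make P1 indifferent between A and B
P1 chooses p to make P2 indifferent between X and Y
Mixed NE: P1 plays (A: 0.7692, B: 0.2308), P2 plays (X: 0.2308, Y: 0.7692)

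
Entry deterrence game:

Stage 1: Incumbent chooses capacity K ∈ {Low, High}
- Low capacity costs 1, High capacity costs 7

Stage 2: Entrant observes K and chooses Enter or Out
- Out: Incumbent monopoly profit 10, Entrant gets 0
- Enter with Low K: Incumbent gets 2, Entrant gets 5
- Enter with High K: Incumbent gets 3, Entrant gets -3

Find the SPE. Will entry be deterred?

SPE: (High, Enter|Low, Out|High); Entry deterred. Incumbent net profit = 3

Work:
After Low K: Entrant enters (5 > 0)
After High K: Entrant stays out (-3 < 0)
Incumbent: Low → 2−1=1, High → 10−7=3
Incumbent chooses High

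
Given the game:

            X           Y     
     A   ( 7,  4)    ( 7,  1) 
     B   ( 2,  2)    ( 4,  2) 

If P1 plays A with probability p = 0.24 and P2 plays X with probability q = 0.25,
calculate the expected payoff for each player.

E[P1] = 4.34, E[P2] = 1.94

Work:
E[P1] = p·q·π₁(A,X) + p·(1-q)·π₁(A,Y) + (1-p)·q·π₁(B,X) + (1-p)·(1-q)·π₁(B,Y)
= 0.24·0.25·7 + 0.24·0.75·7 + 0.76·0.25·2 + 0.76·0.75·4
= 4.34

E[P2] = 1.94 (similar calculation)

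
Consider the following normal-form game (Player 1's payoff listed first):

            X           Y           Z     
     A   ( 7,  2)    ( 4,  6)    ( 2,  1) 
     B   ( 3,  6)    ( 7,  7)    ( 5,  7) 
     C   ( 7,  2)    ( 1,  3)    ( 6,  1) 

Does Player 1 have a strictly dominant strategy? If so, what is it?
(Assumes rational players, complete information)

No strictly dominant strategy exists for Player 1

Work:
A strategy strictly dominates another if it gives a strictly higher payoff against every opponent action. Compare each pair of P1's strategies column-by-column:
  A vs B: [7 vs 3, 4 vs 7, 2 vs 5] → A does not strictly dominate B (column Y: 4 ≤ 7)
  A vs C: [7 vs 7, 4 vs 1, 2 vs 6] → A does not strictly dominate C (column X: 7 ≤ 7)
  B vs A: [3 vs 7, 7 vs 4, 5 vs 2] → B does not strictly dominate A (column X: 3 ≤ 7)
  B vs C: [3 vs 7, 7 vs 1, 5 vs 6] → B does not strictly dominate C (column X: 3 ≤ 7)
  C vs A: [7 vs 7, 1 vs 4, 6 vs 2] → C does not strictly dominate A (column X: 7 ≤ 7)
  C vs B: [7 vs 3, 1 vs 7, 6 vs 5] → C does not strictly dominate B (column Y: 1 ≤ 7)
No single strategy strictly dominates all others → no strictly dominant strategy.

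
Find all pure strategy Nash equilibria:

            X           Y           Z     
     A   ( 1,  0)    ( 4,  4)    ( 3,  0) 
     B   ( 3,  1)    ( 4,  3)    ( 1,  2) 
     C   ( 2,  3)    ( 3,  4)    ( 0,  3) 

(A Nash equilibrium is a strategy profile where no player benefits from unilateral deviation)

Nash equilibrium: (A, Y), (B, Y)

Work:
Best responses:
  P1 vs X: payoffs [1, 3, 2] → best response B (payoff 3)
  P1 vs Y: payoffs [4, 4, 3] → best response A/B (payoff 4)
  P1 vs Z: payoffs [3, 1, 0] → best response A (payoff 3)
  P2 vs A: payoffs [0, 4, 0] → best response Y (payoff 4)
  P2 vs B: payoffs [1, 3, 2] → best response Y (payoff 3)
  P2 vs C: payoffs [3, 4, 3] → best response Y (payoff 4)
Mutual best responses: (A,Y), (B,Y) → Nash equilibria.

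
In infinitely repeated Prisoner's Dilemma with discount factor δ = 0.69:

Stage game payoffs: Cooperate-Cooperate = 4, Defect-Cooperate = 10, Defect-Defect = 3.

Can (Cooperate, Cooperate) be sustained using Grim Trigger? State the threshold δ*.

δ* = 0.8571; since δ = 0.69 < 0.8571, cooperation cannot be sustained

Work:
For Grim Trigger:
Cooperate forever: 4/(1-δ)
Defect then punished: 10 + 3·δ/(1-δ)
Need: 4/(1-δ) ≥ 10 + 3·δ/(1-δ)
Solving: δ ≥ (T-R)/(T-P) = (10-4)/(10-3) = 0.8571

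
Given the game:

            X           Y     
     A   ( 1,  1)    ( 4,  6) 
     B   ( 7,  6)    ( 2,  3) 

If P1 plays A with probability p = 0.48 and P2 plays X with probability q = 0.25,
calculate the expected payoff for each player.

E[P1] = 3.25, E[P2] = 4.23

Work:
E[P1] = p·q·π₁(A,X) + p·(1-q)·π₁(A,Y) + (1-p)·q·π₁(B,X) + (1-p)·(1-q)·π₁(B,Y)
= 0.48·0.25·1 + 0.48·0.75·4 + 0.52·0.25·7 + 0.52·0.75·2
= 3.25

E[P2] = 4.23 (similar calculation)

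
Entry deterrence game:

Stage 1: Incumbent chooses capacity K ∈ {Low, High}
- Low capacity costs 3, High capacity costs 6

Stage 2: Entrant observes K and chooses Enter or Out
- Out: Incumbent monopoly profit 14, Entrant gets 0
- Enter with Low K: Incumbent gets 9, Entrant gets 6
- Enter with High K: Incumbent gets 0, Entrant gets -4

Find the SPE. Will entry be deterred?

SPE: (High, Enter|Low, Out|High); Entry deterred. Incumbent net profit = 8

Work:
After Low K: Entrant enters (6 > 0)
After High K: Entrant stays out (-4 < 0)
Incumbent: Low → 9−3=6, High → 14−6=8
Incumbent chooses High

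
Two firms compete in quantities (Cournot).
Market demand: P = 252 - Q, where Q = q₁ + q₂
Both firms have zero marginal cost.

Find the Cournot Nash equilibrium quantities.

q₁* = q₂* = 84.0; P* = 84.0

Work:
Profit: π_i = P·q_i = (a - q_i - q_j)·q_i
FOC: ∂π_i/∂q_i = a - 2q_i - q_j = 0
Reaction function: q_i = (252 - q_j)/2
Symmetry: q* = 252/3 = 84.0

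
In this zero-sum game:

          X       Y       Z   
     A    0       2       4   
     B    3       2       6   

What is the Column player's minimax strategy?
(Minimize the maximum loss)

Column should play Y, value = 2

Work:
Column player minimizes Row's maximum payoff:
Column X: max payoff to Row = 3
Column Y: max payoff to Row = 2
Column Z: max payoff to Row = 6
Minimum is 2, achieved by column Y.
Minimax strategy: Y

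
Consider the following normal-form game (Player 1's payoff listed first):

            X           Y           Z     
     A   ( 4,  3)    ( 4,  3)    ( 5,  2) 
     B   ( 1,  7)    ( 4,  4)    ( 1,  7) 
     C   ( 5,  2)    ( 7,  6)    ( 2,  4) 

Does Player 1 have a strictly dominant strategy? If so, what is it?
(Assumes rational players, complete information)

No strictly dominant strategy exists for Player 1

Work:
A strategy strictly dominates another if it gives a strictly higher payoff against every opponent action. Compare each pair of P1's strategies column-by-column:
  A vs B: [4 vs 1, 4 vs 4, 5 vs 1] → A does not strictly dominate B (column Y: 4 ≤ 4)
  A vs C: [4 vs 5, 4 vs 7, 5 vs 2] → A does not strictly dominate C (column X: 4 ≤ 5)
  B vs A: [1 vs 4, 4 vs 4, 1 vs 5] → B does not strictly dominate A (column X: 1 ≤ 4)
  B vs C: [1 vs 5, 4 vs 7, 1 vs 2] → B does not strictly dominate C (column X: 1 ≤ 5)
  C vs A: [5 vs 4, 7 vs 4, 2 vs 5] → C does not strictly dominate A (column Z: 2 ≤ 5)
  C vs B: [5 vs 1, 7 vs 4, 2 vs 1] → C strictly dominates B
No single strategy strictly dominates all others → no strictly dominant strategy.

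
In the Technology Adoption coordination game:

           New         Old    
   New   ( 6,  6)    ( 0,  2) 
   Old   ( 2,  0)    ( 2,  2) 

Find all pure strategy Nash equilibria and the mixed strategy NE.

Pure NE: (New, New) and (Old, Old); Mixed NE: p = 0.3333, q = 0.3333

Work:
Check pure NE:
(New, New): (6, 6) - no unilateral deviation beneficial
(Old, Old): (2, 2) - no unilateral deviation beneficial
Mixed NE: P1 plays New with p = 0.3333, P2 plays New with q = 0.3333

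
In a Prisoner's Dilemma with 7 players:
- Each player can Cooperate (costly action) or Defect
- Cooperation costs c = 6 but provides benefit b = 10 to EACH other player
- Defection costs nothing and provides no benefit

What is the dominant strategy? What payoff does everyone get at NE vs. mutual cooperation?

Dominant: Defect; NE payoff = 0; Coop payoff = 54

Work:
Defect dominates (saves cost c = 6, benefit to others is external)
NE: All defect → everyone gets 0
If all cooperate: each receives (6)×10 - 6 = 54
Social dilemma: 54 > 0 but NE gives 0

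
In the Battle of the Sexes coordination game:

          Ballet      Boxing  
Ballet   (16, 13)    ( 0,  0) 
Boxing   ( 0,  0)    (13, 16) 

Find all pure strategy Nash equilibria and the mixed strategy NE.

Pure NE: (Ballet, Ballet) and (Boxing, Boxing); Mixed NE: p = 0.5517, q = 0.4483

Work:
Check pure NE:
(Ballet, Ballet): (16, 13) - no unilateral deviation beneficial
(Boxing, Boxing): (13, 16) - no unilateral deviation beneficial
Mixed NE: P1 plays Ballet with p = 0.5517, P2 plays Ballet with q = 0.4483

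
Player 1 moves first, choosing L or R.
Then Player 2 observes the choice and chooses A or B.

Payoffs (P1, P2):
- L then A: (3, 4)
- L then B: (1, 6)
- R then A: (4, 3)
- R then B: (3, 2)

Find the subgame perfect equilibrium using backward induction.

P1 plays R, P2 plays B after L and A after R; Payoff (4, 3)

Work:
Backward induction:
After L: P2 chooses B → P1 gets 1
After R: P2 chooses A → P1 gets 4
P1 chooses R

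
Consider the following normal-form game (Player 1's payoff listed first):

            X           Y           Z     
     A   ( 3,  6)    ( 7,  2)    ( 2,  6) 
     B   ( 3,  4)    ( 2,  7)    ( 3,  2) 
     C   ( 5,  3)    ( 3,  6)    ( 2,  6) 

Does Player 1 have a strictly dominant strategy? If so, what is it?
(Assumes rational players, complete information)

No strictly dominant strategy exists for Player 1

Work:
A strategy strictly dominates another if it gives a strictly higher payoff against every opponent action. Compare each pair of P1's strategies column-by-column:
  A vs B: [3 vs 3, 7 vs 2, 2 vs 3] → A does not strictly dominate B (column X: 3 ≤ 3)
  A vs C: [3 vs 5, 7 vs 3, 2 vs 2] → A does not strictly dominate C (column X: 3 ≤ 5)
  B vs A: [3 vs 3, 2 vs 7, 3 vs 2] → B does not strictly dominate A (column X: 3 ≤ 3)
  B vs C: [3 vs 5, 2 vs 3, 3 vs 2] → B does not strictly dominate C (column X: 3 ≤ 5)
  C vs A: [5 vs 3, 3 vs 7, 2 vs 2] → C does not strictly dominate A (column Y: 3 ≤ 7)
  C vs B: [5 vs 3, 3 vs 2, 2 vs 3] → C does not strictly dominate B (column Z: 2 ≤ 3)
No single strategy strictly dominates all others → no strictly dominant strategy.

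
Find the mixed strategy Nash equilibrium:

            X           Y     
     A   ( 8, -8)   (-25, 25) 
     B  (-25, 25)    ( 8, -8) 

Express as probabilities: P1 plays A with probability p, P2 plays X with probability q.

p = 0.5, q = 0.5

Work:
Find probabilities that make opponent indifferent:
P2 chooses q to make P1 indifferent between A and B
P1 chooses p to make P2 indifferent between X and Y
Mixed NE: P1 plays (A: 0.5, B: 0.5), P2 plays (X: 0.5, Y: 0.5)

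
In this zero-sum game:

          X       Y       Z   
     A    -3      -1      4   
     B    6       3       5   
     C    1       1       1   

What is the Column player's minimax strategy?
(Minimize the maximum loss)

Column should play Y, value = 3

Work:
Column player minimizes Row's maximum payoff:
Column X: max payoff to Row = 6
Column Y: max payoff to Row = 3
Column Z: max payoff to Row = 5
Minimum is 3, achieved by column Y.
Minimax strategy: Y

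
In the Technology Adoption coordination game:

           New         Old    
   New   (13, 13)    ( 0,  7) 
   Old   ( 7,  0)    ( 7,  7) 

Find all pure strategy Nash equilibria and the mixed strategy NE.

Pure NE: (New, New) and (Old, Old); Mixed NE: p = 0.5385, q = 0.5385

Work:
Check pure NE:
(New, New): (13, 13) - no unilateral deviation beneficial
(Old, Old): (7, 7) - no unilateral deviation beneficial
Mixed NE: P1 plays New with p = 0.5385, P2 plays New with q = 0.5385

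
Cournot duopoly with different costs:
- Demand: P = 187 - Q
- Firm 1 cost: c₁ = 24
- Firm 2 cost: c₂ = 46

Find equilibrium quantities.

q₁* = 61.67, q₂* = 39.67

Work:
Reaction: q₁ = (187 - 24 - q₂)/2
Reaction: q₂ = (187 - 46 - q₁)/2
Solve simultaneously:
q₁* = (187 - 2×24 + 46)/3 = 61.67
q₂* = (187 - 2×46 + 24)/3 = 39.67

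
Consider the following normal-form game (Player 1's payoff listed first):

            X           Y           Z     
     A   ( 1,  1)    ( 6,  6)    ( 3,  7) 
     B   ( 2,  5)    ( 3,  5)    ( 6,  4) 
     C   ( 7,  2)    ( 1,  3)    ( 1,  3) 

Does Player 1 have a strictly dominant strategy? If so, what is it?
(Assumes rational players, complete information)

No strictly dominant strategy exists for Player 1

Work:
A strategy strictly dominates another if it gives a strictly higher payoff against every opponent action. Compare each pair of P1's strategies column-by-column:
  A vs B: [1 vs 2, 6 vs 3, 3 vs 6] → A does not strictly dominate B (column X: 1 ≤ 2)
  A vs C: [1 vs 7, 6 vs 1, 3 vs 1] → A does not strictly dominate C (column X: 1 ≤ 7)
  B vs A: [2 vs 1, 3 vs 6, 6 vs 3] → B does not strictly dominate A (column Y: 3 ≤ 6)
  B vs C: [2 vs 7, 3 vs 1, 6 vs 1] → B does not strictly dominate C (column X: 2 ≤ 7)
  C vs A: [7 vs 1, 1 vs 6, 1 vs 3] → C does not strictly dominate A (column Y: 1 ≤ 6)
  C vs B: [7 vs 2, 1 vs 3, 1 vs 6] → C does not strictly dominate B (column Y: 1 ≤ 3)
No single strategy strictly dominates all others → no strictly dominant strategy.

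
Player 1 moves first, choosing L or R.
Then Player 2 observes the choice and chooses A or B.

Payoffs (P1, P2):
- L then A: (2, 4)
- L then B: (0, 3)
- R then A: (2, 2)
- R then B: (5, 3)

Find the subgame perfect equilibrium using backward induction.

P1 plays R, P2 plays A after L and B after R; Payoff (5, 3)

Work:
Backward induction:
After L: P2 chooses A → P1 gets 2
After R: P2 chooses B → P1 gets 5
P1 chooses R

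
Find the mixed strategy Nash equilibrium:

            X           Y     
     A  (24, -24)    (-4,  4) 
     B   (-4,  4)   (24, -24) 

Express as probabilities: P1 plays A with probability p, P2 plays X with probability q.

p = 0.5, q = 0.5

Work:
Find probabilities that make opponent indifferent:
P2 chooses q to make P1 indifferent between A and B
P1 chooses p to make P2 indifferent between X and Y
Mixed NE: P1 plays (A: 0.5, B: 0.5), P2 plays (X: 0.5, Y: 0.5)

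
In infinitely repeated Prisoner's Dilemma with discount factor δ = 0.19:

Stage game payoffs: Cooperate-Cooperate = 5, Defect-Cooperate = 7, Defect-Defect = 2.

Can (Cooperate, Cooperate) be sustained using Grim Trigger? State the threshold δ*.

δ* = 0.4; since δ = 0.19 < 0.4, cooperation cannot be sustained

Work:
For Grim Trigger:
Cooperate forever: 5/(1-δ)
Defect then punished: 7 + 2·δ/(1-δ)
Need: 5/(1-δ) ≥ 7 + 2·δ/(1-δ)
Solving: δ ≥ (T-R)/(T-P) = (7-5)/(7-2) = 0.4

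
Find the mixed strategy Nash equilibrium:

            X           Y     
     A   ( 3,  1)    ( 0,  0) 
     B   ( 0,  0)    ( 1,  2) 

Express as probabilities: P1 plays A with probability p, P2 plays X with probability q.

p = 0.6667, q = 0.25

Work:
Find probabilities that make opponent indifferent:
P2 chooses q to make P1 indifferent between A and B
P1 chooses p to make P2 indifferent between X and Y
Mixed NE: P1 plays (A: 0.6667, B: 0.3333), P2 plays (X: 0.25, Y: 0.75)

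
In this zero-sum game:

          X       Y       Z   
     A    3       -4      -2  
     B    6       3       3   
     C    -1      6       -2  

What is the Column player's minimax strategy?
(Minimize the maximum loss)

Column should play Z, value = 3

Work:
Column player minimizes Row's maximum payoff:
Column X: max payoff to Row = 6
Column Y: max payoff to Row = 6
Column Z: max payoff to Row = 3
Minimum is 3, achieved by column Z.
Minimax strategy: Z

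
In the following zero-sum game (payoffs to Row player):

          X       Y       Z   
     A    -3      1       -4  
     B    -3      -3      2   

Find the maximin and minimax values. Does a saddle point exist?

Maximin = -3, Minimax = -3, Saddle: True

Work:
Row minimums: [-4, -3] → maximin = -3
Column maximums: [-3, 1, 2] → minimax = -3
Saddle point exists! Game value = -3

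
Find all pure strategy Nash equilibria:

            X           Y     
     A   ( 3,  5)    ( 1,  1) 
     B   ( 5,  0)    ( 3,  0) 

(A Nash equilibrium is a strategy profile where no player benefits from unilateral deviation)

Nash equilibrium: (B, X), (B, Y)

Work:
Best responses:
  P1 vs X: payoffs [3, 5] → best response B (payoff 5)
  P1 vs Y: payoffs [1, 3] → best response B (payoff 3)
  P2 vs A: payoffs [5, 1] → best response X (payoff 5)
  P2 vs B: payoffs [0, 0] → best response X/Y (payoff 0)
Mutual best responses: (B,X), (B,Y) → Nash equilibria.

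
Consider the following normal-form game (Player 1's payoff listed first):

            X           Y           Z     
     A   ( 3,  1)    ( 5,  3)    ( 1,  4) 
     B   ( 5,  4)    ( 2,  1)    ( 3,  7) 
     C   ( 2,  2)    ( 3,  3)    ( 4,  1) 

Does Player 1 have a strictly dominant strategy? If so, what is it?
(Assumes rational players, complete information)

No strictly dominant strategy exists for Player 1

Work:
A strategy strictly dominates another if it gives a strictly higher payoff against every opponent action. Compare each pair of P1's strategies column-by-column:
  A vs B: [3 vs 5, 5 vs 2, 1 vs 3] → A does not strictly dominate B (column X: 3 ≤ 5)
  A vs C: [3 vs 2, 5 vs 3, 1 vs 4] → A does not strictly dominate C (column Z: 1 ≤ 4)
  B vs A: [5 vs 3, 2 vs 5, 3 vs 1] → B does not strictly dominate A (column Y: 2 ≤ 5)
  B vs C: [5 vs 2, 2 vs 3, 3 vs 4] → B does not strictly dominate C (column Y: 2 ≤ 3)
  C vs A: [2 vs 3, 3 vs 5, 4 vs 1] → C does not strictly dominate A (column X: 2 ≤ 3)
  C vs B: [2 vs 5, 3 vs 2, 4 vs 3] → C does not strictly dominate B (column X: 2 ≤ 5)
No single strategy strictly dominates all others → no strictly dominant strategy.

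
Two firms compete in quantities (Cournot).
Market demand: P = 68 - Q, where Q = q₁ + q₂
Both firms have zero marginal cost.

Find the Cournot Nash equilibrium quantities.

q₁* = q₂* = 22.67; P* = 22.67

Work:
Profit: π_i = P·q_i = (a - q_i - q_j)·q_i
FOC: ∂π_i/∂q_i = a - 2q_i - q_j = 0
Reaction function: q_i = (68 - q_j)/2
Symmetry: q* = 68/3 = 22.67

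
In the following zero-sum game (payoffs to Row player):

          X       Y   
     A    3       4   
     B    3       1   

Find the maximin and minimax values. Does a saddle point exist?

Maximin = 3, Minimax = 3, Saddle: True

Work:
Row minimums: [3, 1] → maximin = 3
Column maximums: [3, 4] → minimax = 3
Saddle point exists! Game value = 3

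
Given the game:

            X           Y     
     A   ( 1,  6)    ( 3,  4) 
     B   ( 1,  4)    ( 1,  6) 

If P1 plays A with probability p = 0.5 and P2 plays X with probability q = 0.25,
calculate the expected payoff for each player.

E[P1] = 1.75, E[P2] = 5.0

Work:
E[P1] = p·q·π₁(A,X) + p·(1-q)·π₁(A,Y) + (1-p)·q·π₁(B,X) + (1-p)·(1-q)·π₁(B,Y)
= 0.5·0.25·1 + 0.5·0.75·3 + 0.5·0.25·1 + 0.5·0.75·1
= 1.75

E[P2] = 5.0 (similar calculation)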